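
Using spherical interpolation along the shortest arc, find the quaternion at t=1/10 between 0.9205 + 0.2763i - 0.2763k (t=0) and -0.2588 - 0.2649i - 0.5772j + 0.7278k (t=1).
0.89 + 0.2896i + 0.0693j - 0.3452k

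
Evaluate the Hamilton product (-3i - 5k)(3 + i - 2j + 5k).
28 - 19i + 10j - 9k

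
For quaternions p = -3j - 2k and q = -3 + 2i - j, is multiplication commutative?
No: pq = -3 - 2i + 5j + 12k ≠ -3 + 2i + 13j = qp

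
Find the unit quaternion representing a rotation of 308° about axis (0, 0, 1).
-0.8988 + 0.4384k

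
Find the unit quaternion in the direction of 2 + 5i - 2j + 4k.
0.2857 + 0.7143i - 0.2857j + 0.5714k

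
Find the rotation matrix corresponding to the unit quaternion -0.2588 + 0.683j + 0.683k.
[[-0.866, 0.3535, -0.3535], [-0.3535, 0.067, 0.933], [0.3535, 0.933, 0.067]]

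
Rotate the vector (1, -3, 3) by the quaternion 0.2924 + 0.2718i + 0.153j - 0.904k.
(-3.723, 0.594, 2.188)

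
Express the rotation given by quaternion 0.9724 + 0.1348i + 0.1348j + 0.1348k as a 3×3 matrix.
[[0.9273, -0.2258, 0.2985], [0.2985, 0.9273, -0.2258], [-0.2258, 0.2985, 0.9273]]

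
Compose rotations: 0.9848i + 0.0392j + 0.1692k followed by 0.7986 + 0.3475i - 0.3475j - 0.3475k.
-0.2698 + 0.7413i - 0.3697j + 0.491k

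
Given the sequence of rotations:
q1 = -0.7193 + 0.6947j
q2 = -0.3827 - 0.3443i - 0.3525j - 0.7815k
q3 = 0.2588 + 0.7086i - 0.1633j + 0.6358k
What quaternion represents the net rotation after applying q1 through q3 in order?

q2 · q1 = 0.5202 + 0.7906i - 0.0123j + 0.3229k
q3 · q2 · q1 = -0.6329 + 0.5283i + 0.1857j + 0.5347k
-0.6329 + 0.5283i + 0.1857j + 0.5347k


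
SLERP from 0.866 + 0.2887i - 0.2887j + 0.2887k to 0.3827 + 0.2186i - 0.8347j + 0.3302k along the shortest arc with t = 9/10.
0.4461 + 0.2322i - 0.797j + 0.3345k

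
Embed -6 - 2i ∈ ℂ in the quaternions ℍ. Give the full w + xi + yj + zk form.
-6 - 2i + 0j + 0k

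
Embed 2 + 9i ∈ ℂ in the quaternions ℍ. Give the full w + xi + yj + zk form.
2 + 9i + 0j + 0k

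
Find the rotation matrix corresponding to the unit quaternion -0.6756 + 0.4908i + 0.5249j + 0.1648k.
[[0.3946, 0.7379, -0.5475], [0.2926, 0.4639, 0.8362], [0.871, -0.4902, -0.0328]]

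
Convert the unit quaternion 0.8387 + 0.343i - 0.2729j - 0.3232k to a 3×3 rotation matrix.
[[0.6421, 0.3549, -0.6795], [-0.7293, 0.5558, -0.3989], [0.236, 0.7518, 0.6158]]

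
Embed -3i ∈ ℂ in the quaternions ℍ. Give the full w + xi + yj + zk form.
0 - 3i + 0j + 0k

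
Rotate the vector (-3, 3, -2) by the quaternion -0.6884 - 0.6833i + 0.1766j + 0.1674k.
(-1.734, 3.209, 2.949)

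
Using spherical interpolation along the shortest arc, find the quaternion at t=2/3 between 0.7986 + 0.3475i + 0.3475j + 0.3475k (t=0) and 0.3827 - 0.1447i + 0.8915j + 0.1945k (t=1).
0.5752 + 0.0265i + 0.7715j + 0.2704k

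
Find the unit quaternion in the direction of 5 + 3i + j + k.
0.8333 + 0.5i + 0.1667j + 0.1667k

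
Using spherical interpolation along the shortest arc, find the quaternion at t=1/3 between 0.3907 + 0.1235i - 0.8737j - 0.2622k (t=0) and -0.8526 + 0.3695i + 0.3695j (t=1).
0.6053 - 0.0507i - 0.7714j - 0.1895k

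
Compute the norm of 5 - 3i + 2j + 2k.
√42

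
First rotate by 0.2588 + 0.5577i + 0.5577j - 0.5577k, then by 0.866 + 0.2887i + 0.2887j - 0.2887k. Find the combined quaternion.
-0.2589 + 0.5577i + 0.5577j - 0.5577k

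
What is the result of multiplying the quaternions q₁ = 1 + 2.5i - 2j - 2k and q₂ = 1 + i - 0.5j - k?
-4.5 + 4.5i - 2j - 2.25k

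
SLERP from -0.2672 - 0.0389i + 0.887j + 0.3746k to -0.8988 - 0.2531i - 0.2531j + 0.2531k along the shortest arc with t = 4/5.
-0.9071 - 0.245i + 0.0218j + 0.3417k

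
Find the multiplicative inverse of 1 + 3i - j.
0.0909 - 0.2727i + 0.0909j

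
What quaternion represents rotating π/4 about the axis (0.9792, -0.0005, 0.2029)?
0.9239 + 0.3747i - 0.0002j + 0.0776k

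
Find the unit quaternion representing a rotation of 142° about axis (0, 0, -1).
0.3256 - 0.9455k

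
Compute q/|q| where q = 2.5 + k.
0.9285 + 0.3714k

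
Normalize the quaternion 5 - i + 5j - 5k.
0.5735 - 0.1147i + 0.5735j - 0.5735k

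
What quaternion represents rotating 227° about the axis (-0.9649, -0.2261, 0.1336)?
-0.3987 - 0.8849i - 0.2073j + 0.1225k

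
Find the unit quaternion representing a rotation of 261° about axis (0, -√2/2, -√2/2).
-0.6494 - 0.5377j - 0.5377k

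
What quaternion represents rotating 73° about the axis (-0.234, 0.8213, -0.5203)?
0.8039 - 0.1392i + 0.4885j - 0.3095k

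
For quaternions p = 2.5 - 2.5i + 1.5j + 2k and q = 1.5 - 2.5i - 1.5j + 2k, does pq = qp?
No: pq = -4.25 - 4i - 1.5j + 15.5k ≠ -4.25 - 16i - 1.5j + 0.5k = qp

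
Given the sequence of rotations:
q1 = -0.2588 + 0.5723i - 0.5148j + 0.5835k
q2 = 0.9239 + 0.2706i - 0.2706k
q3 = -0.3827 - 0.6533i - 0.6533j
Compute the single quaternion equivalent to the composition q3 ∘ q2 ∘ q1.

q2 · q1 = -0.2361 + 0.3194i - 0.7884j + 0.4698k
q3 · q2 · q1 = -0.216 - 0.2749i + 0.7629j + 0.5439k
-0.216 - 0.2749i + 0.7629j + 0.5439k


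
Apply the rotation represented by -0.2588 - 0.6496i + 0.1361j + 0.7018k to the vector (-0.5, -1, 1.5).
(-1.649, 0.881, 0.072)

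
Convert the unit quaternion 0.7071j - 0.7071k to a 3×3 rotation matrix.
[[-1, 0, 0], [0, 0, -1], [0, -1, 0]]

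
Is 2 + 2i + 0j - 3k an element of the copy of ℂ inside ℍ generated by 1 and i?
No. The quaternion 2 + 2i - 3k has j-coefficient y = 0 and k-coefficient z = -3, not both zero, so it does not lie in the complex subalgebra spanned by 1 and i.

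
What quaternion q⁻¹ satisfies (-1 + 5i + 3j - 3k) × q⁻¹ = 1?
-0.0227 - 0.1136i - 0.0682j + 0.0682k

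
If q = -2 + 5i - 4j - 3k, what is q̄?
-2 - 5i + 4j + 3k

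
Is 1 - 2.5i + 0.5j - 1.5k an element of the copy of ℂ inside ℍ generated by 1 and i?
No. The quaternion 1 - 2.5i + 0.5j - 1.5k has j-coefficient y = 0.5 and k-coefficient z = -1.5, not both zero, so it does not lie in the complex subalgebra spanned by 1 and i.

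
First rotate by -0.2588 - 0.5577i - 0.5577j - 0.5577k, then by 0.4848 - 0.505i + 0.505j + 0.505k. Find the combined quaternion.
0.1562 - 0.1397i - 0.9643j + 0.1622k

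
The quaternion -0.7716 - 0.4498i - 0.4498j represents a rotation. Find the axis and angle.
axis = (-√2/2, -√2/2, 0), θ = 281°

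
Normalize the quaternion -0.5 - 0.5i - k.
-0.4082 - 0.4082i - 0.8165k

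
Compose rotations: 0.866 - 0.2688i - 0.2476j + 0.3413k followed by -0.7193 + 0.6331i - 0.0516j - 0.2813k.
-0.3695 + 0.6544i - 0.0071j - 0.6597k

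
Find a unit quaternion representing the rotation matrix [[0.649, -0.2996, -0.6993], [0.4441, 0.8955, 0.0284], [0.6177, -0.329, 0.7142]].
0.9026 - 0.099i - 0.3648j + 0.206k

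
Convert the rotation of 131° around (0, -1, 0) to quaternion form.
0.4147 - 0.91j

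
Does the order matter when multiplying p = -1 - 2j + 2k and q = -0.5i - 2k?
Yes: pq = 4 + 4.5i - j + k ≠ 4 - 3.5i + j + 3k = qp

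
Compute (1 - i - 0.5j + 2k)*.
1 + i + 0.5j - 2k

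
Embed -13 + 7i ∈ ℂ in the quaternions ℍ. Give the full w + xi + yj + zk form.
-13 + 7i + 0j + 0k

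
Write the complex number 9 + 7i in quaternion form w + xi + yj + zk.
9 + 7i + 0j + 0k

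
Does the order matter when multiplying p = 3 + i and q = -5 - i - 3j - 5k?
Yes: pq = -14 - 8i - 4j - 18k ≠ -14 - 8i - 14j - 12k = qp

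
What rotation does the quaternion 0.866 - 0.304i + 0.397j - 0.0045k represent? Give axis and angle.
axis = (-0.6079, 0.7939, -0.009), θ = π/3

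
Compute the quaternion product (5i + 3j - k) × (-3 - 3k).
-3 - 24i + 6j + 3k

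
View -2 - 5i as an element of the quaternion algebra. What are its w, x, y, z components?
-2 - 5i + 0j + 0k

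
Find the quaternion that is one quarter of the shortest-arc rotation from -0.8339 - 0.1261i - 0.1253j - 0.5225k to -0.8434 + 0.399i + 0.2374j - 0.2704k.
-0.8768 + 0.0097i - 0.0333j - 0.4796k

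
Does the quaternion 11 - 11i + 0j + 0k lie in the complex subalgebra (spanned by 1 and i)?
Yes. The quaternion 11 - 11i has j- and k-coefficients y = z = 0, so it lies in the complex subalgebra spanned by 1 and i.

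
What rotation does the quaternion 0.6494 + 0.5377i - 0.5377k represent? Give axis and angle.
axis = (√2/2, 0, -√2/2), θ = 99°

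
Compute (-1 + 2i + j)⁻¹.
-0.1667 - 0.3333i - 0.1667j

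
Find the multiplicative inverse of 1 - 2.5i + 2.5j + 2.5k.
0.0506 + 0.1266i - 0.1266j - 0.1266k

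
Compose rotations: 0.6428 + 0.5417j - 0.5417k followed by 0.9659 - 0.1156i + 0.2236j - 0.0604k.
0.467 - 0.1627i + 0.6043j - 0.6247k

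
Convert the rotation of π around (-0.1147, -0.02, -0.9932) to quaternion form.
-0.1147i - 0.02j - 0.9932k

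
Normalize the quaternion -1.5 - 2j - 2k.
-0.4685 - 0.6247j - 0.6247k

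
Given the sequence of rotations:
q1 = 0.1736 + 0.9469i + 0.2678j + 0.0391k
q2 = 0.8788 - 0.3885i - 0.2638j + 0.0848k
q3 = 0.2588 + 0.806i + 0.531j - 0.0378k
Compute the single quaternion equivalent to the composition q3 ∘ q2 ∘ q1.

q2 · q1 = 0.5878 + 0.7317i + 0.285j + 0.1948k
q3 · q2 · q1 = -0.5816 + 0.7773i + 0.2012j - 0.1306k
-0.5816 + 0.7773i + 0.2012j - 0.1306k


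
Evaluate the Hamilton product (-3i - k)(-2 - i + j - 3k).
-6 + 7i - 8j - k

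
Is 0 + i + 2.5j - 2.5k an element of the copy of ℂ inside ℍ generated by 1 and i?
No. The quaternion i + 2.5j - 2.5k has j-coefficient y = 2.5 and k-coefficient z = -2.5, not both zero, so it does not lie in the complex subalgebra spanned by 1 and i.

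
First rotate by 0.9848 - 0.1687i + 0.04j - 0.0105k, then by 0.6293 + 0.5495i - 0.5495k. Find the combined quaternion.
0.7067 + 0.457i + 0.1236j - 0.5258k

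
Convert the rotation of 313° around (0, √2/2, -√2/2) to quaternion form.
-0.9171 + 0.282j - 0.282k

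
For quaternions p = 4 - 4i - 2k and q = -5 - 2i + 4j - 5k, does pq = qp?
No: pq = -38 + 20i - 26k ≠ -38 + 4i + 32j + 6k = qp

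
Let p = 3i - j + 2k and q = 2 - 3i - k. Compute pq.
11 + 7i - 5j + k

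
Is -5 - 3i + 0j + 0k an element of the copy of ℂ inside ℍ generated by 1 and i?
Yes. The quaternion -5 - 3i has j- and k-coefficients y = z = 0, so it lies in the complex subalgebra spanned by 1 and i.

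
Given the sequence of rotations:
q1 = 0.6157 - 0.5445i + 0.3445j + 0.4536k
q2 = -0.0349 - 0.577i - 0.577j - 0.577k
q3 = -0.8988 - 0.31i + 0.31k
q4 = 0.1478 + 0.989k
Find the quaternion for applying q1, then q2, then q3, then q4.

q2 · q1 = 0.1248 - 0.3992i + 0.2086j - 0.884k
q3 · q2 · q1 = 0.0381 + 0.2554i - 0.5853j + 0.7686k
q4 · q3 · q2 · q1 = -0.7545 + 0.6166i + 0.1661j + 0.1513k
-0.7545 + 0.6166i + 0.1661j + 0.1513k


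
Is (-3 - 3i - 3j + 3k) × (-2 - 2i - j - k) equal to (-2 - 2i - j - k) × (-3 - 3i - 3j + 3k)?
No: pq = 18i - 6k ≠ 6i + 18j = qp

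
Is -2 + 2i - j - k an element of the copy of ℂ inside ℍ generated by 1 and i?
No. The quaternion -2 + 2i - j - k has j-coefficient y = -1 and k-coefficient z = -1, not both zero, so it does not lie in the complex subalgebra spanned by 1 and i.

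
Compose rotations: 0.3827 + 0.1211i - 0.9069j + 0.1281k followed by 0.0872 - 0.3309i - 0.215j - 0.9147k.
-0.0044 - 0.9732i - 0.2297j - 0.0128k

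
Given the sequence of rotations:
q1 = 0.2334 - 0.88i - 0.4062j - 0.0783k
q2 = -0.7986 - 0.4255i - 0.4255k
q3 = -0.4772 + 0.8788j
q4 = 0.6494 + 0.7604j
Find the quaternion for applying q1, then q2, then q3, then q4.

q2 · q1 = -0.5941 + 0.4306i + 0.6655j + 0.1361k
q3 · q2 · q1 = -0.3013 - 0.0859i - 0.8397j - 0.4434k
q4 · q3 · q2 · q1 = 0.4428 - 0.3929i - 0.7744j - 0.2226k
0.4428 - 0.3929i - 0.7744j - 0.2226k


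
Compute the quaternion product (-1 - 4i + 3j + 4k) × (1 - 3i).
-13 - i - 9j + 13k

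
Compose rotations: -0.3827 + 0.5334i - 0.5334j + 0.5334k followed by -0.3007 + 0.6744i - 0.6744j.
-0.6044 - 0.7782i + 0.0588j - 0.1604k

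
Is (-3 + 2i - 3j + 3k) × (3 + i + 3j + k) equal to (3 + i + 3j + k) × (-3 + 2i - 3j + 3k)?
No: pq = -5 - 9i - 17j + 15k ≠ -5 + 15i - 19j - 3k = qp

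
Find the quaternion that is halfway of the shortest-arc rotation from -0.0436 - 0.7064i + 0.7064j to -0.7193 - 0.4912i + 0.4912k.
-0.4595 - 0.7213i + 0.4255j + 0.2958k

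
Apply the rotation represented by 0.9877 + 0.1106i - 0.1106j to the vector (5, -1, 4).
(4.028, -1.972, 4.678)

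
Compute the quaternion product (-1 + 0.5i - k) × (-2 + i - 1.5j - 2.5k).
-1 - 3.5i + 1.75j + 3.75k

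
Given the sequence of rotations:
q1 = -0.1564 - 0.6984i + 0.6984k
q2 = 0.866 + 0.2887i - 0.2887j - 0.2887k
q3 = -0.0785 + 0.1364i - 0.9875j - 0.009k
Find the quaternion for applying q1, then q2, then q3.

q2 · q1 = 0.2678 - 0.8516i + 0.0452j + 0.4483k
q3 · q2 · q1 = 0.1438 - 0.3389i - 0.3215j - 0.8724k
0.1438 - 0.3389i - 0.3215j - 0.8724k


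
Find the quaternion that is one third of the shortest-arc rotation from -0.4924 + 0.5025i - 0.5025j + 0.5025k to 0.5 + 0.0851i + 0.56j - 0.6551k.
-0.517 + 0.3173i - 0.5451j + 0.5787k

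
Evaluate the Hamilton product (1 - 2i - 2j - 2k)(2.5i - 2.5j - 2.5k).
-5 + 2.5i - 12.5j + 7.5k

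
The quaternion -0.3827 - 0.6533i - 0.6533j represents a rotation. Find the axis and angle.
axis = (-√2/2, -√2/2, 0), θ = 5π/4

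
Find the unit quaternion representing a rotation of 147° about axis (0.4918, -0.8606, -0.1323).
0.284 + 0.4715i - 0.8252j - 0.1269k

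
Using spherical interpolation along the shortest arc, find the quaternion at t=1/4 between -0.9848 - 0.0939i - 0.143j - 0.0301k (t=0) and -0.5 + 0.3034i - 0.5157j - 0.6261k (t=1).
-0.9413 + 0.0128i - 0.2661j - 0.2072k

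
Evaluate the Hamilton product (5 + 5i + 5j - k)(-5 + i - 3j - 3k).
-18 - 38i - 26j - 30k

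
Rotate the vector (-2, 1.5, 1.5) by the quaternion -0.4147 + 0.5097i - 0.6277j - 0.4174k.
(-1.064, 2.205, 1.583)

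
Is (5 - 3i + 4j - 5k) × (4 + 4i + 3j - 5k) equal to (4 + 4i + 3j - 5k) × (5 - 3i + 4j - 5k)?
No: pq = -5 + 3i - 4j - 70k ≠ -5 + 13i + 66j - 20k = qp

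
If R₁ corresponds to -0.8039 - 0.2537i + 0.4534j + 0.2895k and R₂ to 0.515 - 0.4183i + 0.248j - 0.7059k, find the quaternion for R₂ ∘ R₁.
-0.4282 + 0.5975i + 0.3343j + 0.5898k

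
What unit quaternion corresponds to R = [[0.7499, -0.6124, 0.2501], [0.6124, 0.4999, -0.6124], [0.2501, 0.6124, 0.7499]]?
0.866 + 0.3536i + 0.3536k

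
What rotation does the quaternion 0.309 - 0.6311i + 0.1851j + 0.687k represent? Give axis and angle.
axis = (-0.6636, 0.1946, 0.7224), θ = 144°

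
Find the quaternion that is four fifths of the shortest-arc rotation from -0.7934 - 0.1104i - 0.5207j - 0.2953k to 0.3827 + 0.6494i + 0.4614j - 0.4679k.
-0.5219 - 0.5861i - 0.5236j + 0.3314k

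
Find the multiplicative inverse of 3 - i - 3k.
0.1579 + 0.0526i + 0.1579k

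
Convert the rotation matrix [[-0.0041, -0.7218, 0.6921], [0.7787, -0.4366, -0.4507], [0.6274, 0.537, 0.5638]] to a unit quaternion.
0.5299 + 0.466i + 0.0305j + 0.7079k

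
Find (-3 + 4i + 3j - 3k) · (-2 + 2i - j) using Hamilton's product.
1 - 17i - 9j - 4k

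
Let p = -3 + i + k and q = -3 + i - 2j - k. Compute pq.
9 - 4i + 8j - 2k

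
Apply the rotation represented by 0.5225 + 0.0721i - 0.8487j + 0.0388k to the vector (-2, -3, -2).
(3.139, -2.514, -0.911)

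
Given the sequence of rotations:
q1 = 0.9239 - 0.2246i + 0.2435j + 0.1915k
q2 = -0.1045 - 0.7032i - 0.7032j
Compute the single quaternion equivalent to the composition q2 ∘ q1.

q2 · q1 = -0.0833 - 0.7609i - 0.5405j - 0.3492k
-0.0833 - 0.7609i - 0.5405j - 0.3492k


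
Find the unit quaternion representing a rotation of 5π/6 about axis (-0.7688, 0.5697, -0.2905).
0.2588 - 0.7426i + 0.5503j - 0.2806k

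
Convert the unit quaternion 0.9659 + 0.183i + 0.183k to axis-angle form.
axis = (√2/2, 0, √2/2), θ = π/6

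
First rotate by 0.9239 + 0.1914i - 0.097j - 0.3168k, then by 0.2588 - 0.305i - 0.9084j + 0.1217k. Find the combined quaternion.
0.2479 + 0.0673i - 0.9377j + 0.2339k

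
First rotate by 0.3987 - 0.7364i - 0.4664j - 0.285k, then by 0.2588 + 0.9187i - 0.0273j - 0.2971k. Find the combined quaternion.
0.6823 + 0.0449i + 0.349j - 0.6408k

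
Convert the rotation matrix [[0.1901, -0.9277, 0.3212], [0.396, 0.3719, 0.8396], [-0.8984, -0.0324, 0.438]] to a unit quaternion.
0.7071 - 0.3083i + 0.4312j + 0.468k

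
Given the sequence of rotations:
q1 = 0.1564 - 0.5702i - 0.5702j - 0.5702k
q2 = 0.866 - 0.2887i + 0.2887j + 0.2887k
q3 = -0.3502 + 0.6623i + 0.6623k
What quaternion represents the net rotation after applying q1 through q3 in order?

q2 · q1 = 0.3001 - 0.5389i - 0.7779j - 0.1194k
q3 · q2 · q1 = 0.3309 + 0.9027i - 0.0054j - 0.2746k
0.3309 + 0.9027i - 0.0054j - 0.2746k


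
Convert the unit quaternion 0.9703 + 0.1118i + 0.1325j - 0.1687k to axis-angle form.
axis = (0.4622, 0.5477, -0.6974), θ = 28°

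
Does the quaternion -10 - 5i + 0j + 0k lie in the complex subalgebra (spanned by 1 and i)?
Yes. The quaternion -10 - 5i has j- and k-coefficients y = z = 0, so it lies in the complex subalgebra spanned by 1 and i.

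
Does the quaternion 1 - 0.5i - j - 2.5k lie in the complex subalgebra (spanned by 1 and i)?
No. The quaternion 1 - 0.5i - j - 2.5k has j-coefficient y = -1 and k-coefficient z = -2.5, not both zero, so it does not lie in the complex subalgebra spanned by 1 and i.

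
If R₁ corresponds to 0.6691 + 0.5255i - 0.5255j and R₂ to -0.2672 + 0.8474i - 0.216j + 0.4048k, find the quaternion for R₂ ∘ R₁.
-0.7376 + 0.6393i + 0.2086j - 0.0609k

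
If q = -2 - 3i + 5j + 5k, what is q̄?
-2 + 3i - 5j - 5k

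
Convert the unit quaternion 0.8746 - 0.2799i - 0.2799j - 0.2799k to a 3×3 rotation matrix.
[[0.6866, 0.6463, -0.3329], [-0.3329, 0.6866, 0.6463], [0.6463, -0.3329, 0.6866]]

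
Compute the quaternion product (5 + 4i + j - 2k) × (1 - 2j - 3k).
1 - 3i + 3j - 25k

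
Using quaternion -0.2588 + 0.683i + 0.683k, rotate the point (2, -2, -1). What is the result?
(-1.506, 0.671, 2.506)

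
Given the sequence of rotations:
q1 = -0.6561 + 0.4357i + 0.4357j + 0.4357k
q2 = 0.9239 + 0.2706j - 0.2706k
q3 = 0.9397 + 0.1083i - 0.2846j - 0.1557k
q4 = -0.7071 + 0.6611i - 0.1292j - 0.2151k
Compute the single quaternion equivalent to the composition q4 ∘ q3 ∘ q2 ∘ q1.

q2 · q1 = -0.6062 + 0.6383i + 0.1071j + 0.4622k
q3 · q2 · q1 = -0.5363 + 0.4193i + 0.1237j + 0.722k
q4 · q3 · q2 · q1 = 0.2733 - 0.7177i - 0.5857j - 0.2592k
0.2733 - 0.7177i - 0.5857j - 0.2592k


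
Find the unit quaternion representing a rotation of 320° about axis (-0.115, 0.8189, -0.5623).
-0.9397 - 0.0393i + 0.2801j - 0.1923k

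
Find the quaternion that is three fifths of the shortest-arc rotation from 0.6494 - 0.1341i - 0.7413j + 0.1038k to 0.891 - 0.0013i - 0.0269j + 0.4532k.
0.8708 - 0.0607i - 0.3482j + 0.3419k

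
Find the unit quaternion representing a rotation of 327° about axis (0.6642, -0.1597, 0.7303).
-0.9588 + 0.1886i - 0.0454j + 0.2074k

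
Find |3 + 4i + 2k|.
√29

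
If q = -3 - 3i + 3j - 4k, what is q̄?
-3 + 3i - 3j + 4k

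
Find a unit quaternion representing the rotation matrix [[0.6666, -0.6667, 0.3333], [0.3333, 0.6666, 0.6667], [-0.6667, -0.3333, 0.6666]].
0.866 - 0.2887i + 0.2887j + 0.2887k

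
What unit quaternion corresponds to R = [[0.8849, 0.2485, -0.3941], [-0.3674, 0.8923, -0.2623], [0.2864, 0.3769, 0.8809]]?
0.9563 + 0.1671i - 0.1779j - 0.161k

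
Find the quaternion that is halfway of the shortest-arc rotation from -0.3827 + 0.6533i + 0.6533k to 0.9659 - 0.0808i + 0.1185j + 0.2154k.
-0.8423 + 0.4585i - 0.074j + 0.2735k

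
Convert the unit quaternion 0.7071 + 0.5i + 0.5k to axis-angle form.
axis = (√2/2, 0, √2/2), θ = π/2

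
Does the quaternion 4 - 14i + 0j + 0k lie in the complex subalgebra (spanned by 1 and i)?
Yes. The quaternion 4 - 14i has j- and k-coefficients y = z = 0, so it lies in the complex subalgebra spanned by 1 and i.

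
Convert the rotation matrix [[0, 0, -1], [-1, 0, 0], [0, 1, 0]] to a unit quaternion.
-0.5 - 0.5i + 0.5j + 0.5k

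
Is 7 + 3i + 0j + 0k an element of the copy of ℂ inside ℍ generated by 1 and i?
Yes. The quaternion 7 + 3i has j- and k-coefficients y = z = 0, so it lies in the complex subalgebra spanned by 1 and i.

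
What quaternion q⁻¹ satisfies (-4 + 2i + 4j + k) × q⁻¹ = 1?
-0.1081 - 0.0541i - 0.1081j - 0.027k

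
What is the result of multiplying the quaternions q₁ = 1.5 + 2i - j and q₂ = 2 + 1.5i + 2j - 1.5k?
2 + 7.75i + 4j + 3.25k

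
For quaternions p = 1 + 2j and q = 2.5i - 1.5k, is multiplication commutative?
No: pq = -0.5i - 6.5k ≠ 5.5i + 3.5k = qp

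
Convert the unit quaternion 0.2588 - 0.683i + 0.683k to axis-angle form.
axis = (-√2/2, 0, √2/2), θ = 5π/6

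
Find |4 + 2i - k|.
√21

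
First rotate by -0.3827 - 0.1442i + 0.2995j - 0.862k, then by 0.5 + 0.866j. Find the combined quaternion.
-0.4507 - 0.8186i - 0.1817j - 0.3061k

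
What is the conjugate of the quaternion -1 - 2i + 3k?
-1 + 2i - 3k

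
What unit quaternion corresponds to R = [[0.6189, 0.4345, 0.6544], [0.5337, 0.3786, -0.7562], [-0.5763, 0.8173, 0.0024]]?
0.7071 + 0.5563i + 0.4351j + 0.0351k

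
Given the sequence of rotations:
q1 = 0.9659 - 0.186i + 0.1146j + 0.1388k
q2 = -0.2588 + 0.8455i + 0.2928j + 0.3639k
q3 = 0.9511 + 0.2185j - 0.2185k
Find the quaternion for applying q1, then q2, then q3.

q2 · q1 = -0.1768 + 0.8637i + 0.0681j + 0.4669k
q3 · q2 · q1 = -0.081 + 0.9384i - 0.1626j + 0.294k
-0.081 + 0.9384i - 0.1626j + 0.294k


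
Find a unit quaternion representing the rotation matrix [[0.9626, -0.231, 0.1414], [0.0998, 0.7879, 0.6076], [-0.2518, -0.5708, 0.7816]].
0.9397 - 0.3135i + 0.1046j + 0.088k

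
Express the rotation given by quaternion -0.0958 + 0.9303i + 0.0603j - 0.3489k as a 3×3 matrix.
[[0.7493, 0.0453, -0.6607], [0.179, -0.9744, 0.1362], [-0.6376, -0.2203, -0.7382]]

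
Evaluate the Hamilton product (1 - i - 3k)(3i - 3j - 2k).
-3 - 6i - 14j + k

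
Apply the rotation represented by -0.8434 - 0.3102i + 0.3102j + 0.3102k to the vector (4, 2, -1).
(3.838, -1.302, 2.139)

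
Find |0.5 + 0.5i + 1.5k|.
1.658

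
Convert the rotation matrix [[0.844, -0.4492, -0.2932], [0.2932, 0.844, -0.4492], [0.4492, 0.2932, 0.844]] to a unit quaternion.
0.9397 + 0.1975i - 0.1975j + 0.1975k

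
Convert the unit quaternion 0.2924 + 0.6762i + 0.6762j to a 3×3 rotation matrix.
[[0.0855, 0.9145, 0.3954], [0.9145, 0.0855, -0.3954], [-0.3954, 0.3954, -0.829]]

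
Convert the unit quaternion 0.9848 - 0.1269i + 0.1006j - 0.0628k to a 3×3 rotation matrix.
[[0.9719, 0.0982, 0.2141], [-0.1492, 0.9599, 0.2373], [-0.1822, -0.2626, 0.9476]]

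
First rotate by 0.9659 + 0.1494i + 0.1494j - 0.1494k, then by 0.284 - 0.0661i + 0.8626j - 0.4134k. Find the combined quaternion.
0.0936 - 0.0885i + 0.804j - 0.5805k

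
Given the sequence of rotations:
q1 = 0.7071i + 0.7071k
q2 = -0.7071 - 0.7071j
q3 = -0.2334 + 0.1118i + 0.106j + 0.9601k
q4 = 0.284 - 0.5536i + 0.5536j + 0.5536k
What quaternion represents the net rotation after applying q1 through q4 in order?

q2 · q1 = -i
q3 · q2 · q1 = 0.1118 + 0.2334i - 0.9601j + 0.106k
q4 · q3 · q2 · q1 = 0.6338 + 0.5946i - 0.0229j + 0.4943k
0.6338 + 0.5946i - 0.0229j + 0.4943k


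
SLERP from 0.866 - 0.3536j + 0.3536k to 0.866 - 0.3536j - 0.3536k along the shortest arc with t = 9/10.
0.8874 - 0.3623j - 0.2851k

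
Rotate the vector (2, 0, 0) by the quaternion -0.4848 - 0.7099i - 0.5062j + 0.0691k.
(0.956, 1.303, -1.178)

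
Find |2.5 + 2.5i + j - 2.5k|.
4.444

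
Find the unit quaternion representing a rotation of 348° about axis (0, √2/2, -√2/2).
-0.9945 + 0.0739j - 0.0739k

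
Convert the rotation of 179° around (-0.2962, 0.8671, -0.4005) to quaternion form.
0.0087 - 0.2962i + 0.8671j - 0.4005k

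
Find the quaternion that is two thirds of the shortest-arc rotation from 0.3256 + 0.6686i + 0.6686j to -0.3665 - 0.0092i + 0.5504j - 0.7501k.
-0.1486 + 0.2874i + 0.7334j - 0.5978k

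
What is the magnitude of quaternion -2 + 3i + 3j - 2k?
√26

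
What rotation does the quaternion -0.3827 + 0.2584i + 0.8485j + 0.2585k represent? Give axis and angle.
axis = (0.2797, 0.9184, 0.2798), θ = 5π/4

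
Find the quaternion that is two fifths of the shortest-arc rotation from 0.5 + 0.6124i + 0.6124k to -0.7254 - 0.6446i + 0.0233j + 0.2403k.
0.6567 + 0.6942i - 0.0105j + 0.2947k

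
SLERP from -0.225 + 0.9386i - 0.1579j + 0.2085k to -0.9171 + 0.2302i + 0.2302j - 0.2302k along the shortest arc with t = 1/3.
-0.5616 + 0.8245i - 0.0252j + 0.0644k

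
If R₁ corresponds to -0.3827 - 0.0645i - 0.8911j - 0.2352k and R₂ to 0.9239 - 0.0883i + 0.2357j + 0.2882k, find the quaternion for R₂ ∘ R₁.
-0.0815 + 0.1756i - 0.9528j - 0.2337k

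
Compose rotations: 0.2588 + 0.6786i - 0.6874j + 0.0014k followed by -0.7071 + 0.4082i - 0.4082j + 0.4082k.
-0.7412 - 0.0942i + 0.6569j + 0.1011k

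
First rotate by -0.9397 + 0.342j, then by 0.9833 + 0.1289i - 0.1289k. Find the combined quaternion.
-0.924 - 0.077i + 0.3363j + 0.1652k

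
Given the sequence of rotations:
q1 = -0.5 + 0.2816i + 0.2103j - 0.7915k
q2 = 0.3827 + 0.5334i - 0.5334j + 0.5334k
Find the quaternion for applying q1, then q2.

q2 · q1 = 0.1928 + 0.1511i + 0.9196j - 0.3072k
0.1928 + 0.1511i + 0.9196j - 0.3072k


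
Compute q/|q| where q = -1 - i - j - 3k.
-0.2887 - 0.2887i - 0.2887j - 0.866k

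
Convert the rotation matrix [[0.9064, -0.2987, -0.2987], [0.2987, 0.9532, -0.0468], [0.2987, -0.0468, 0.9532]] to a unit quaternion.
0.9763 - 0.153j + 0.153k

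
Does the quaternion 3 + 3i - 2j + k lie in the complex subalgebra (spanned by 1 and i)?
No. The quaternion 3 + 3i - 2j + k has j-coefficient y = -2 and k-coefficient z = 1, not both zero, so it does not lie in the complex subalgebra spanned by 1 and i.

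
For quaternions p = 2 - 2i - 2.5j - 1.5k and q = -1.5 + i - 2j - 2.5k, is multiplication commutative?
No: pq = -9.75 + 8.25i - 6.75j + 3.75k ≠ -9.75 + 1.75i + 6.25j - 9.25k = qp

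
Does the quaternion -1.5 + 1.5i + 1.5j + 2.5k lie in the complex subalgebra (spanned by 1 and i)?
No. The quaternion -1.5 + 1.5i + 1.5j + 2.5k has j-coefficient y = 1.5 and k-coefficient z = 2.5, not both zero, so it does not lie in the complex subalgebra spanned by 1 and i.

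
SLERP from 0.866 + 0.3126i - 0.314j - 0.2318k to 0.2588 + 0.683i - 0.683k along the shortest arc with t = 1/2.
0.6296 + 0.5573i - 0.1758j - 0.512k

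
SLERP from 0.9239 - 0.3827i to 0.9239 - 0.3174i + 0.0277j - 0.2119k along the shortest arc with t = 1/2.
0.9297 - 0.3523i + 0.0139j - 0.1066k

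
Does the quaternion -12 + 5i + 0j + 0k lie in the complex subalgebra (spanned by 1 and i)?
Yes. The quaternion -12 + 5i has j- and k-coefficients y = z = 0, so it lies in the complex subalgebra spanned by 1 and i.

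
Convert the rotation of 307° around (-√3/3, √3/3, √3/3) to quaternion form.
-0.8949 - 0.2576i + 0.2576j + 0.2576k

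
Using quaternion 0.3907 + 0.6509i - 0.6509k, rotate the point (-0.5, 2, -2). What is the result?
(2.636, -0.118, 1.136)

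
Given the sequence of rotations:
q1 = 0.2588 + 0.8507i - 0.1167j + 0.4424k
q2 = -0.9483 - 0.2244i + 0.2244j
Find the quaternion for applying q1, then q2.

q2 · q1 = -0.0283 - 0.7655i + 0.268j - 0.5842k
-0.0283 - 0.7655i + 0.268j - 0.5842k


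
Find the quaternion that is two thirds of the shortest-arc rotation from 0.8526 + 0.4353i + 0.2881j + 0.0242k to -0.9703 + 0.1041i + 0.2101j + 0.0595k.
0.9949 + 0.0852i - 0.0432j - 0.0331k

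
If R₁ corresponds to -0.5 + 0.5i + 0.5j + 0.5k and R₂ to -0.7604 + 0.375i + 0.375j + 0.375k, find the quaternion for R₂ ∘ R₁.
-0.1823 - 0.5677i - 0.5677j - 0.5677k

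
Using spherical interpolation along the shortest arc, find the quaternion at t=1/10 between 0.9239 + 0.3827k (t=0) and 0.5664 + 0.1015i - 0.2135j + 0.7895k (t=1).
0.9014 + 0.0108i - 0.0227j + 0.4323k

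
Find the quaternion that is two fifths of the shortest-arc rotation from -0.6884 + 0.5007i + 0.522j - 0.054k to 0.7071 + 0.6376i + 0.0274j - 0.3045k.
-0.914 + 0.0339i + 0.3844j + 0.1254k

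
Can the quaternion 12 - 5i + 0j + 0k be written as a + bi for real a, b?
Yes. The quaternion 12 - 5i has j- and k-coefficients y = z = 0, so it lies in the complex subalgebra spanned by 1 and i.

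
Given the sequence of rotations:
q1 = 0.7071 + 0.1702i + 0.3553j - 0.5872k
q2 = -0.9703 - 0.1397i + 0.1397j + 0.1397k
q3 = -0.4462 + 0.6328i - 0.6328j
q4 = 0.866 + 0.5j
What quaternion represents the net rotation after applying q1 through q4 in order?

q2 · q1 = -0.6299 - 0.3956i - 0.3042j + 0.5951k
q3 · q2 · q1 = 0.3389 - 0.5987i + 0.1578j - 0.7084k
q4 · q3 · q2 · q1 = 0.2146 - 0.8727i + 0.3061j - 0.3141k
0.2146 - 0.8727i + 0.3061j - 0.3141k


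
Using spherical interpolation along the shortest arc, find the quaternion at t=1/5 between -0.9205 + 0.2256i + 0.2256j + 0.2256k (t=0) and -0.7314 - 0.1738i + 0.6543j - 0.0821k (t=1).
-0.9177 + 0.1484i + 0.3279j + 0.1683k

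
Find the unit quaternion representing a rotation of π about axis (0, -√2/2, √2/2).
-0.7071j + 0.7071k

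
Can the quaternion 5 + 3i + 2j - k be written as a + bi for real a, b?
No. The quaternion 5 + 3i + 2j - k has j-coefficient y = 2 and k-coefficient z = -1, not both zero, so it does not lie in the complex subalgebra spanned by 1 and i.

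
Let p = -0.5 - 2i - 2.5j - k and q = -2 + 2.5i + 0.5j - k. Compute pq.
6.25 + 5.75i + 0.25j + 7.75k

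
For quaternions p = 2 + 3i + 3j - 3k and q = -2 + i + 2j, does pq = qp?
No: pq = -13 + 2i - 5j + 9k ≠ -13 - 10i + j + 3k = qp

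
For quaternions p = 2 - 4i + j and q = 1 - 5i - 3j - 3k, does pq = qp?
No: pq = -15 - 17i - 17j + 11k ≠ -15 - 11i + 7j - 23k = qp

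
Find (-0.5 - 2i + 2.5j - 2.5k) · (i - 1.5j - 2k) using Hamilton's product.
0.75 - 9.25i - 5.75j + 1.5k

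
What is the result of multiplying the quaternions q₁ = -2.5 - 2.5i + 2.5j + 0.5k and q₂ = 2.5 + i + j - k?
-5.75 - 11.75i + 1.75j - 1.25k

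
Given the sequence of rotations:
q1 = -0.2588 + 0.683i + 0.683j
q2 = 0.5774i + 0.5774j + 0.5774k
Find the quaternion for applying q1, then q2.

q2 · q1 = -0.7887 - 0.5438i + 0.2449j - 0.1494k
-0.7887 - 0.5438i + 0.2449j - 0.1494k


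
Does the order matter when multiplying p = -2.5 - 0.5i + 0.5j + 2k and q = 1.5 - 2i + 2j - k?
Yes: pq = -3.75 - 0.25i - 8.75j + 5.5k ≠ -3.75 + 8.75i + 0.25j + 5.5k = qp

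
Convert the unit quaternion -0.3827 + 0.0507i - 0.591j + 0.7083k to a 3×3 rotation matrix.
[[-0.7019, 0.4822, 0.5242], [-0.6021, -0.0085, -0.7984], [-0.3805, -0.876, 0.2963]]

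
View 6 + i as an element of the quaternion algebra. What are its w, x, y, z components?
6 + i + 0j + 0k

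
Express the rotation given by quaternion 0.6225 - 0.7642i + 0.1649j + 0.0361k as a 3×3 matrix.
[[0.943, -0.297, 0.1501], [-0.2071, -0.1706, 0.9633], [-0.2605, -0.9395, -0.2224]]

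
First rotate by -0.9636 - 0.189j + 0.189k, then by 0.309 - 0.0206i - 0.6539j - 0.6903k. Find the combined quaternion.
-0.2909 - 0.2342i + 0.5756j + 0.7275k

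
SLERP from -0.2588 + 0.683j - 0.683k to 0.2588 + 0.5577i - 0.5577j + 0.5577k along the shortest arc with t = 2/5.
-0.2702 - 0.2345i + 0.6603j - 0.6603k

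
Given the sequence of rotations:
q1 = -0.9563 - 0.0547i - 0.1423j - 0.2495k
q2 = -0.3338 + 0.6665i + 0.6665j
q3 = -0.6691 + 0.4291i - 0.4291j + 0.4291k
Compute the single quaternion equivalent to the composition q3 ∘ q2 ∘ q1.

q2 · q1 = 0.4505 - 0.7854i - 0.4236j + 0.0249k
q3 · q2 · q1 = -0.1569 + 0.8899i - 0.2576j - 0.3421k
-0.1569 + 0.8899i - 0.2576j - 0.3421k


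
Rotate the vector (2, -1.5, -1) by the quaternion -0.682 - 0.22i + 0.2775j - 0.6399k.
(1.643, 2.03, 0.654)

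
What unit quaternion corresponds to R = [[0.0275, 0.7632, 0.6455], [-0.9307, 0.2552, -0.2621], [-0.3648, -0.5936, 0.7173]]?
0.7071 - 0.1172i + 0.3572j - 0.5989k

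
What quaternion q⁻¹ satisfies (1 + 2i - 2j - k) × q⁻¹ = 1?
0.1 - 0.2i + 0.2j + 0.1k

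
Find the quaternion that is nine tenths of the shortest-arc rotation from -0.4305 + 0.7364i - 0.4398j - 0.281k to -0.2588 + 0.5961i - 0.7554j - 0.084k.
-0.2788 + 0.6158i - 0.7294j - 0.1051k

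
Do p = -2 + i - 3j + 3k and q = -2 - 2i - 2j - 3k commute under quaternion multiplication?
No: pq = 9 + 17i + 7j - 8k ≠ 9 - 13i + 13j + 8k = qp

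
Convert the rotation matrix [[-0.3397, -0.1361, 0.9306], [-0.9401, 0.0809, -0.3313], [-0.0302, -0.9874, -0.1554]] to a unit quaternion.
0.3827 - 0.4286i + 0.6277j - 0.5252k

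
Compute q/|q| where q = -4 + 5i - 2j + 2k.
-0.5714 + 0.7143i - 0.2857j + 0.2857k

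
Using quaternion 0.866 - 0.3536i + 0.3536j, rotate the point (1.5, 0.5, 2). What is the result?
(2.225, 1.225, -0.225)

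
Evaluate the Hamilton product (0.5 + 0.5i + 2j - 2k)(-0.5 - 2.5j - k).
2.75 - 7.25i - 1.75j - 0.75k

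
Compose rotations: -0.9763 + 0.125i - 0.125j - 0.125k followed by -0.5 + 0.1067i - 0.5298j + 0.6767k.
0.4932 - 0.0159i + 0.6777j - 0.5453k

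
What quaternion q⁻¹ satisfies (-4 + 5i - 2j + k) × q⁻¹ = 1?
-0.087 - 0.1087i + 0.0435j - 0.0217k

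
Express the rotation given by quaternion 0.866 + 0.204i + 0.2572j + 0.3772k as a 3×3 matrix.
[[0.5831, -0.5484, 0.5994], [0.7582, 0.6322, -0.1593], [-0.2916, 0.5474, 0.7845]]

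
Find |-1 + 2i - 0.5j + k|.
2.5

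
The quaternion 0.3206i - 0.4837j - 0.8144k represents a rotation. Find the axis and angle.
axis = (0.3206, -0.4837, -0.8144), θ = π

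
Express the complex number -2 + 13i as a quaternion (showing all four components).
-2 + 13i + 0j + 0k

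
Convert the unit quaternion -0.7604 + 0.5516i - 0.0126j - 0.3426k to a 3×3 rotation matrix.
[[0.7649, -0.5349, -0.3588], [0.5071, 0.1567, 0.8475], [-0.3971, -0.8302, 0.3912]]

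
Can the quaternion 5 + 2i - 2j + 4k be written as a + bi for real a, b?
No. The quaternion 5 + 2i - 2j + 4k has j-coefficient y = -2 and k-coefficient z = 4, not both zero, so it does not lie in the complex subalgebra spanned by 1 and i.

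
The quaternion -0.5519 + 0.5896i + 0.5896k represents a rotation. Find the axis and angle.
axis = (√2/2, 0, √2/2), θ = 247°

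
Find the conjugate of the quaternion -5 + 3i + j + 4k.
-5 - 3i - j - 4k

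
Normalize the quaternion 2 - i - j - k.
0.7559 - 0.378i - 0.378j - 0.378k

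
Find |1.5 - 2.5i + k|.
3.082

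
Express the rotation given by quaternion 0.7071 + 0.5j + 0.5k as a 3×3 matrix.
[[0, -0.7071, 0.7071], [0.7071, 0.5, 0.5], [-0.7071, 0.5, 0.5]]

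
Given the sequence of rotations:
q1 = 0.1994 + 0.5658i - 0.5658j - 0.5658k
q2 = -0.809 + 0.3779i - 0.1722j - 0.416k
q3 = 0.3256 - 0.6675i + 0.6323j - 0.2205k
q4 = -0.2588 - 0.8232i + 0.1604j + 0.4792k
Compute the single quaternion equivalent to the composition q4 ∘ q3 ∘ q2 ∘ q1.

q2 · q1 = -0.7079 - 0.5203i + 0.4018j + 0.2584k
q3 · q2 · q1 = -0.7749 + 0.5551i - 0.0296j + 0.301k
q4 · q3 · q2 · q1 = 0.518 + 0.5567i + 0.3972j - 0.5139k
0.518 + 0.5567i + 0.3972j - 0.5139k


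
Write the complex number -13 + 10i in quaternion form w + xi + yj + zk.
-13 + 10i + 0j + 0k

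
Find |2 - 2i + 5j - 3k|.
√42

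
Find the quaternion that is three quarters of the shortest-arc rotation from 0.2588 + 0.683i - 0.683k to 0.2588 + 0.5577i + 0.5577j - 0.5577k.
0.2677 + 0.6099i + 0.4294j - 0.6099k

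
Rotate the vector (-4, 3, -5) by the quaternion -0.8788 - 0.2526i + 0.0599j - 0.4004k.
(-5.376, 1.421, -4.368)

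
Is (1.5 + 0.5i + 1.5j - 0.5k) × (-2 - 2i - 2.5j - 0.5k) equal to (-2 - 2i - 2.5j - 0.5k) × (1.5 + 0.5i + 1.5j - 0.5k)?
No: pq = 1.5 - 6i - 5.5j + 2k ≠ 1.5 - 2i - 8j - 1.5k = qp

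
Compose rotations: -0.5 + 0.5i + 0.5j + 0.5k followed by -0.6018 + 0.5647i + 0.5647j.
-0.2638 - 0.3009i - 0.8656j - 0.3009k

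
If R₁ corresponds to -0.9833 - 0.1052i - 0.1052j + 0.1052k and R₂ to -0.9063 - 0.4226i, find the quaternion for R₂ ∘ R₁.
0.8467 + 0.5109i + 0.1398j - 0.0509k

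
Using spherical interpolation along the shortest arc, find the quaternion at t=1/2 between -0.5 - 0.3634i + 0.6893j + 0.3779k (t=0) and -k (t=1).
-0.3012 - 0.2189i + 0.4152j + 0.83k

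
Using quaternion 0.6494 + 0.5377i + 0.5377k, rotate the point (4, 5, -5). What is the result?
(-4.696, 5.503, 3.696)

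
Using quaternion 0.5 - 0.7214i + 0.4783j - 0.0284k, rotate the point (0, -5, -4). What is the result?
(1.231, -2.565, 5.736)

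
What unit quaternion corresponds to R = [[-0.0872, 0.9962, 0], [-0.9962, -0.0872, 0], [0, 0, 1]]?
0.6756 - 0.7373k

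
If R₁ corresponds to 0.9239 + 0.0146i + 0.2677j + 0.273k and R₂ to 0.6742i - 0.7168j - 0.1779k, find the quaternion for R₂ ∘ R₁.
0.2306 + 0.4748i - 0.8489j + 0.0266k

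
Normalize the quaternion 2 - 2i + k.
0.6667 - 0.6667i + 0.3333k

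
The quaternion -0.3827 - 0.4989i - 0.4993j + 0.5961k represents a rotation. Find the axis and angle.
axis = (-0.54, -0.5404, 0.6452), θ = 5π/4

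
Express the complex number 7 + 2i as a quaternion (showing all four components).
7 + 2i + 0j + 0k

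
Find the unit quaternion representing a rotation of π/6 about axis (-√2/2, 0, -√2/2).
0.9659 - 0.183i - 0.183k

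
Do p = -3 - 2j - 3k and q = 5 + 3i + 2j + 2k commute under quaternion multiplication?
No: pq = -5 - 7i - 25j - 15k ≠ -5 - 11i - 7j - 27k = qp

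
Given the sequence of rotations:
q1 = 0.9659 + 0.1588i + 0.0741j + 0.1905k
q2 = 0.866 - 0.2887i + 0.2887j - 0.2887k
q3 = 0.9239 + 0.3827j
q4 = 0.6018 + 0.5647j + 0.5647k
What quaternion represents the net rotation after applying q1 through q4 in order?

q2 · q1 = 0.9159 - 0.0649i + 0.3522j - 0.1811k
q3 · q2 · q1 = 0.7114 - 0.1293i + 0.6759j - 0.1425k
q4 · q3 · q2 · q1 = 0.1269 - 0.54i + 0.7355j + 0.389k
0.1269 - 0.54i + 0.7355j + 0.389k


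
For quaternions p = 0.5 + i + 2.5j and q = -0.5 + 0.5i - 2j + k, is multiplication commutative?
No: pq = 4.25 + 2.25i - 3.25j - 2.75k ≠ 4.25 - 2.75i - 1.25j + 3.75k = qp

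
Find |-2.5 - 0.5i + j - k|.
2.915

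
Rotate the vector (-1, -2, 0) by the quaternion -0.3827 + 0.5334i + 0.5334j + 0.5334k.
(-1.817, 0.115, -1.299)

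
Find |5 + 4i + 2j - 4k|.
√61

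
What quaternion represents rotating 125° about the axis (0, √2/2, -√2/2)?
0.4617 + 0.6272j - 0.6272k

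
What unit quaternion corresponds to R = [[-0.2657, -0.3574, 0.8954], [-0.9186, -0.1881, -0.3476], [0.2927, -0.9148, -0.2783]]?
0.2588 - 0.5479i + 0.5822j - 0.5421k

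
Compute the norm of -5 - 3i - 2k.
√38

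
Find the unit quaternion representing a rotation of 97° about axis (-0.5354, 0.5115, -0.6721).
0.6626 - 0.401i + 0.3831j - 0.5034k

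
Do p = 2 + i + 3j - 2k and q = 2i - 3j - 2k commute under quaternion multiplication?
No: pq = 3 - 8i - 8j - 13k ≠ 3 + 16i - 4j + 5k = qp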